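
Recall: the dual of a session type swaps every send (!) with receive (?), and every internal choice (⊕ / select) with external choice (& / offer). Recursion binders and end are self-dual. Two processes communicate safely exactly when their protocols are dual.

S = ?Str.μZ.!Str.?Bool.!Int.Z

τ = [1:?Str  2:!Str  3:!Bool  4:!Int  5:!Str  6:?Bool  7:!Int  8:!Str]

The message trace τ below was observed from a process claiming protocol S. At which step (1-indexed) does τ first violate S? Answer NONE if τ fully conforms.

3

@1 ?Str  ok  now at μZ.…
@2 !Str  ok  now at ?Bool.!Int.μZ.…
@3 got !Bool, protocol expects ?Bool  ✗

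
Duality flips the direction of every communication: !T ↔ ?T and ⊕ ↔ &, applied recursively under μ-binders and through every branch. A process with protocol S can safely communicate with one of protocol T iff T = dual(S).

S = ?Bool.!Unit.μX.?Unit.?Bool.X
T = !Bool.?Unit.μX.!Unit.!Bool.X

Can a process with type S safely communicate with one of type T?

?Bool ‖ !Bool  match
  !Unit ‖ ?Unit  match
    μX ‖ μX  match (rec unchanged)
      ?Unit ‖ !Unit  match
        ?Bool ‖ !Bool  match
          X ‖ X  match

YES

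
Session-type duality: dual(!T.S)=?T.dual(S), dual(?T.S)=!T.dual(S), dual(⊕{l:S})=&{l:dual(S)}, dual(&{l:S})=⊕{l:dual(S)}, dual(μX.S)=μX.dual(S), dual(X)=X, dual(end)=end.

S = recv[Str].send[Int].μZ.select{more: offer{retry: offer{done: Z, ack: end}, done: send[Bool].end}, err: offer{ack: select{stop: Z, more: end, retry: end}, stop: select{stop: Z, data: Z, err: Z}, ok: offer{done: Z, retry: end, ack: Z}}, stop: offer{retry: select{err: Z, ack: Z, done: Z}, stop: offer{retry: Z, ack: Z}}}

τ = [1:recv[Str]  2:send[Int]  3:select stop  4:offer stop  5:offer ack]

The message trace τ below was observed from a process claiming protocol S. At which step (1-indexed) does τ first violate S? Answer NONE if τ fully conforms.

@1 recv[Str]  ok  cont: send[Int].μZ.…
@2 send[Int]  ok  cont: μZ.…
@3 select stop  ok  cont: offer{retry: select{err: μZ.…, ack: μZ.…, done: μZ.…}, stop: offer{retry: μZ.…, ack: μZ.…}}
@4 offer stop  ok  cont: offer{retry: μZ.…, ack: μZ.…}
@5 offer ack  ok  cont: μZ.…
τ conforms to S (length 5)

NONE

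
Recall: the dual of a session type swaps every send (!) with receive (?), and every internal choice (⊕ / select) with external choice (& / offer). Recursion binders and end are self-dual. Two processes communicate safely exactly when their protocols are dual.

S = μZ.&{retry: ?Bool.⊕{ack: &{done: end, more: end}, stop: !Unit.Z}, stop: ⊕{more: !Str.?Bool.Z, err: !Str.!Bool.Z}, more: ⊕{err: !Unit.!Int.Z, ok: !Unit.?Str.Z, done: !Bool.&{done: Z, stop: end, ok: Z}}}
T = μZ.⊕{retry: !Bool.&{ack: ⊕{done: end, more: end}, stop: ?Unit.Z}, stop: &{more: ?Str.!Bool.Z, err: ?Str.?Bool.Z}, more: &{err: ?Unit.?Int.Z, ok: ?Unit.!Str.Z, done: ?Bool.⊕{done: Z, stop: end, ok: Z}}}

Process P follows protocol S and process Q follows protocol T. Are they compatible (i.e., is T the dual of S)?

YES

μZ ‖ μZ  ok (μ self-dual)
  &{retry,stop,more} ‖ ⊕{retry,stop,more}  ok same labels
    [retry]
      ?Bool ‖ !Bool  ok
        ⊕{ack,stop} ‖ &{ack,stop}  ok same labels
          [ack]
            &{done,more} ‖ ⊕{done,more}  ok same labels
              [done]
                end ‖ end  ok
              [more]
                end ‖ end  ok
          [stop]
            !Unit ‖ ?Unit  ok
              Z ‖ Z  ok
    [stop]
      ⊕{more,err} ‖ &{more,err}  ok same labels
        [more]
          !Str ‖ ?Str  ok
            ?Bool ‖ !Bool  ok
              Z ‖ Z  ok
        [err]
          !Str ‖ ?Str  ok
            !Bool ‖ ?Bool  ok
              Z ‖ Z  ok
    [more]
      ⊕{err,ok,done} ‖ &{err,ok,done}  ok same labels
        [err]
          !Unit ‖ ?Unit  ok
            !Int ‖ ?Int  ok
              Z ‖ Z  ok
        [ok]
          !Unit ‖ ?Unit  ok
            ?Str ‖ !Str  ok
              Z ‖ Z  ok
        [done]
          !Bool ‖ ?Bool  ok
            &{done,stop,ok} ‖ ⊕{done,stop,ok}  ok same labels
              [done]
                Z ‖ Z  ok
              [stop]
                end ‖ end  ok
              [ok]
                Z ‖ Z  ok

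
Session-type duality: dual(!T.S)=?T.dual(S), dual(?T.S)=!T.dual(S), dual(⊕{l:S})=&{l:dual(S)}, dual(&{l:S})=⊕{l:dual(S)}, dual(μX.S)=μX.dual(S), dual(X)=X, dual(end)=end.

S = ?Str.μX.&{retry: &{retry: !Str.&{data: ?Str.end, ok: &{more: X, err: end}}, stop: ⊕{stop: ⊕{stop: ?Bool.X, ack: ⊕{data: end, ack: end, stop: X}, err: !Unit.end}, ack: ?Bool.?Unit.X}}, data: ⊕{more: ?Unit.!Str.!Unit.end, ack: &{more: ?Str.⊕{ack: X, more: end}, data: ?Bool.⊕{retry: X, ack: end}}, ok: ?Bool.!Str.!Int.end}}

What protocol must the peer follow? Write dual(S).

?Str → !Str
  μX → μX  (binder kept)
    &{retry,data} → ⊕{retry,data}  (external→internal)
      case retry:
        &{retry,stop} → ⊕{retry,stop}  (external→internal)
          case retry:
            !Str → ?Str
              &{data,ok} → ⊕{data,ok}  (external→internal)
                case data:
                  ?Str → !Str
                    end self-dual
                case ok:
                  &{more,err} → ⊕{more,err}  (external→internal)
                    case more:
                      X self-dual
                    case err:
                      end self-dual
          case stop:
            ⊕{stop,ack} → &{stop,ack}  (select→offer)
              case stop:
                ⊕{stop,ack,err} → &{stop,ack,err}  (select→offer)
                  case stop:
                    ?Bool → !Bool
                      X self-dual
                  case ack:
                    ⊕{data,ack,stop} → &{data,ack,stop}  (select→offer)
                      case data:
                        end self-dual
                      case ack:
                        end self-dual
                      case stop:
                        X self-dual
                  case err:
                    !Unit → ?Unit
                      end self-dual
              case ack:
                ?Bool → !Bool
                  ?Unit → !Unit
                    X self-dual
      case data:
        ⊕{more,ack,ok} → &{more,ack,ok}  (select→offer)
          case more:
            ?Unit → !Unit
              !Str → ?Str
                !Unit → ?Unit
                  end self-dual
          case ack:
            &{more,data} → ⊕{more,data}  (external→internal)
              case more:
                ?Str → !Str
                  ⊕{ack,more} → &{ack,more}  (select→offer)
                    case ack:
                      X self-dual
                    case more:
                      end self-dual
              case data:
                ?Bool → !Bool
                  ⊕{retry,ack} → &{retry,ack}  (select→offer)
                    case retry:
                      X self-dual
                    case ack:
                      end self-dual
          case ok:
            ?Bool → !Bool
              !Str → ?Str
                !Int → ?Int
                  end self-dual

!Str.μX.⊕{retry: ⊕{retry: ?Str.⊕{data: !Str.end, ok: ⊕{more: X, err: end}}, stop: &{stop: &{stop: !Bool.X, ack: &{data: end, ack: end, stop: X}, err: ?Unit.end}, ack: !Bool.!Unit.X}}, data: &{more: !Unit.?Str.?Unit.end, ack: ⊕{more: !Str.&{ack: X, more: end}, data: !Bool.&{retry: X, ack: end}}, ok: !Bool.?Str.?Int.end}}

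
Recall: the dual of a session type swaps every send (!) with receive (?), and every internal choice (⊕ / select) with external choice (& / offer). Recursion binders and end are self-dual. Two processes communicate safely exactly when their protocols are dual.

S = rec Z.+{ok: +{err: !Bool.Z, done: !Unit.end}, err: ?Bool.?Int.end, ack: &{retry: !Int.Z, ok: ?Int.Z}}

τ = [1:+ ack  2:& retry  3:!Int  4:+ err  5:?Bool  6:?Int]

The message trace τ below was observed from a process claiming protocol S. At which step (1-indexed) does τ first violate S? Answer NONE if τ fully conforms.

NONE

step 1: + ack  ✓  state: &{retry: !Int.rec Z.…, ok: ?Int.rec Z.…}
step 2: & retry  ✓  state: !Int.rec Z.…
step 3: !Int  ✓  state: rec Z.…
step 4: + err  ✓  state: ?Bool.?Int.end
step 5: ?Bool  ✓  state: ?Int.end
step 6: ?Int  ✓  state: end
τ conforms to S (length 6)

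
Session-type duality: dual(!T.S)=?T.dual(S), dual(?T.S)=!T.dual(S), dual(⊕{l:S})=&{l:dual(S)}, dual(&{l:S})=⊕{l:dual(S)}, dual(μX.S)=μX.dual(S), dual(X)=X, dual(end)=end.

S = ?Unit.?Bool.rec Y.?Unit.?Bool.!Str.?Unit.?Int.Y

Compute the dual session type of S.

?Unit = !Unit
  ?Bool = !Bool
    rec Y = rec Y  (rec unchanged)
      ?Unit = !Unit
        ?Bool = !Bool
          !Str = ?Str
            ?Unit = !Unit
              ?Int = !Int
                dual(Y) = Y

!Unit.!Bool.rec Y.!Unit.!Bool.?Str.!Unit.!Int.Y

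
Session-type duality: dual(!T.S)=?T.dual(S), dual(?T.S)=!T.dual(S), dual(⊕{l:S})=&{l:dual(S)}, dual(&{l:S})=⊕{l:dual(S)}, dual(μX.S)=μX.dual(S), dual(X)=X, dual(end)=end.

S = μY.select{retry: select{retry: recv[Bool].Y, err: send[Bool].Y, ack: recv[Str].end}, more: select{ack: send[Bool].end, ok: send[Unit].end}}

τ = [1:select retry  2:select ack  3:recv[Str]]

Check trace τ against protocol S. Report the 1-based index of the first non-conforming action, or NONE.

NONE

step 1: select retry  ✓  residual = select{retry: recv[Bool].μY.…, err: send[Bool].μY.…, ack: recv[Str].end}
step 2: select ack  ✓  residual = recv[Str].end
step 3: recv[Str]  ✓  residual = end
τ conforms to S (length 3)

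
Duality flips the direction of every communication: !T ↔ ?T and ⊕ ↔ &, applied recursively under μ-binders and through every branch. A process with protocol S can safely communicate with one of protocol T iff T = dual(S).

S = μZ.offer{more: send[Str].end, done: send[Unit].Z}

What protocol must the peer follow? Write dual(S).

μZ.select{more: recv[Str].end, done: recv[Unit].Z}

μZ → μZ  (μ self-dual)
  offer{more,done} → select{more,done}  (offer→select)
    • more:
      send[Str] → recv[Str]
        dual(end) = end
    • done:
      send[Unit] → recv[Unit]
        dual(Z) = Z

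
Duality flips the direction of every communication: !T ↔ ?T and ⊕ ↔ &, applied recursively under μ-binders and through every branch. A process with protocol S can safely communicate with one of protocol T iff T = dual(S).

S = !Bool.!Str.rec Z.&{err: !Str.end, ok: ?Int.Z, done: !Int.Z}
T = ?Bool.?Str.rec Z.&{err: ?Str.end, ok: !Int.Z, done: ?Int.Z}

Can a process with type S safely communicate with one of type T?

!Bool vs ?Bool  match
  !Str vs ?Str  match
    rec Z vs rec Z  match (rec unchanged)
      &{err,ok,done} vs &{err,ok,done}  ✗ choice polarity not flipped — not dual

NO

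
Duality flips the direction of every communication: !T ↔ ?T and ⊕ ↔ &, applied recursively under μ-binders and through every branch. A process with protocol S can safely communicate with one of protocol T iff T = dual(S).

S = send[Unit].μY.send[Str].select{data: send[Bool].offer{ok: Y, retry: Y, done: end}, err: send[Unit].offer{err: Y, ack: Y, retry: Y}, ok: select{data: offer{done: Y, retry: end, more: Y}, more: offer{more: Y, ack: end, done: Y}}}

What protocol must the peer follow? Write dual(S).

recv[Unit].μY.recv[Str].offer{data: recv[Bool].select{ok: Y, retry: Y, done: end}, err: recv[Unit].select{err: Y, ack: Y, retry: Y}, ok: offer{data: select{done: Y, retry: end, more: Y}, more: select{more: Y, ack: end, done: Y}}}

send[Unit] = recv[Unit]
  μY = μY  (binder kept)
    send[Str] = recv[Str]
      select{data,err,ok} = offer{data,err,ok}  (internal→external)
        case data:
          send[Bool] = recv[Bool]
            offer{ok,retry,done} = select{ok,retry,done}  (external→internal)
              case ok:
                Y ↦ Y
              case retry:
                Y ↦ Y
              case done:
                end ↦ end
        case err:
          send[Unit] = recv[Unit]
            offer{err,ack,retry} = select{err,ack,retry}  (external→internal)
              case err:
                Y ↦ Y
              case ack:
                Y ↦ Y
              case retry:
                Y ↦ Y
        case ok:
          select{data,more} = offer{data,more}  (internal→external)
            case data:
              offer{done,retry,more} = select{done,retry,more}  (external→internal)
                case done:
                  Y ↦ Y
                case retry:
                  end ↦ end
                case more:
                  Y ↦ Y
            case more:
              offer{more,ack,done} = select{more,ack,done}  (external→internal)
                case more:
                  Y ↦ Y
                case ack:
                  end ↦ end
                case done:
                  Y ↦ Y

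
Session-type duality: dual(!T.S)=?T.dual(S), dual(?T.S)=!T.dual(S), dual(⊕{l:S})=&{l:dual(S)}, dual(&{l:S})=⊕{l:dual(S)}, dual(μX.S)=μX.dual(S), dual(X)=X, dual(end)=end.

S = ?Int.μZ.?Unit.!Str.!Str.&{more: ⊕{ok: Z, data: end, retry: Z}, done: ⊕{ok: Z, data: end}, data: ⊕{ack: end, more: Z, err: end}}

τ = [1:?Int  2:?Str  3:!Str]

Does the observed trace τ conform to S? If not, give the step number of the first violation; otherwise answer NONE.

2

@1 ?Int  ✓  now at μZ.…
@2 got ?Str, protocol expects ?Unit  ✗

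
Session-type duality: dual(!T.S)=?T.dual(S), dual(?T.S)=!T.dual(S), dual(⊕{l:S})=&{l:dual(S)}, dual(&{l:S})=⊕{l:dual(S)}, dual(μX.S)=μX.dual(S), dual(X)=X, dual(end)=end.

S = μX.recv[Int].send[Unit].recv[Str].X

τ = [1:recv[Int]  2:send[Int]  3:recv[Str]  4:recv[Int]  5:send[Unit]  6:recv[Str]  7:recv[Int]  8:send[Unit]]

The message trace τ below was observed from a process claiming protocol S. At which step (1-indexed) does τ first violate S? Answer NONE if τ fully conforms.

2

@1 recv[Int]  ✓  residual = send[Unit].recv[Str].μX.…
@2 got send[Int], protocol expects send[Unit]  ✗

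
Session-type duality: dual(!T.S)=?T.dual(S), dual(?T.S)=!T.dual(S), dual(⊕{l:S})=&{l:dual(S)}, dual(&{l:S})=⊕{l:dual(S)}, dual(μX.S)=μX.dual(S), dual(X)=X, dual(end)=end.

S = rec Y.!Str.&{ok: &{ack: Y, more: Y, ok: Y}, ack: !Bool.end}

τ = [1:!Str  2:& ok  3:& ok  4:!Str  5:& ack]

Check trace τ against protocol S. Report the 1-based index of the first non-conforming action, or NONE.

step 1: !Str  ok  now at &{ok: &{ack: rec Y.…, more: rec Y.…, ok: rec Y.…}, ack: !Bool.end}
step 2: & ok  ok  now at &{ack: rec Y.…, more: rec Y.…, ok: rec Y.…}
step 3: & ok  ok  now at rec Y.…
step 4: !Str  ok  now at &{ok: &{ack: rec Y.…, more: rec Y.…, ok: rec Y.…}, ack: !Bool.end}
step 5: & ack  ok  now at !Bool.end
trace exhausted — no violation

NONE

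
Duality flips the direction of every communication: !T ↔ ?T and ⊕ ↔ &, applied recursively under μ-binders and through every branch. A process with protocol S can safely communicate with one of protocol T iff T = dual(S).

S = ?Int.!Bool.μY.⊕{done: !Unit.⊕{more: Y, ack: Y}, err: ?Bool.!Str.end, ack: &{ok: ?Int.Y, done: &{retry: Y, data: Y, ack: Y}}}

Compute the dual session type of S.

!Int.?Bool.μY.&{done: ?Unit.&{more: Y, ack: Y}, err: !Bool.?Str.end, ack: ⊕{ok: !Int.Y, done: ⊕{retry: Y, data: Y, ack: Y}}}

?Int ↦ !Int
  !Bool ↦ ?Bool
    μY ↦ μY  (rec unchanged)
      ⊕{done,err,ack} ↦ &{done,err,ack}  (⊕→&)
        [done]
          !Unit ↦ ?Unit
            ⊕{more,ack} ↦ &{more,ack}  (⊕→&)
              [more]
                dual(Y) = Y
              [ack]
                dual(Y) = Y
        [err]
          ?Bool ↦ !Bool
            !Str ↦ ?Str
              dual(end) = end
        [ack]
          &{ok,done} ↦ ⊕{ok,done}  (&→⊕)
            [ok]
              ?Int ↦ !Int
                dual(Y) = Y
            [done]
              &{retry,data,ack} ↦ ⊕{retry,data,ack}  (&→⊕)
                [retry]
                  dual(Y) = Y
                [data]
                  dual(Y) = Y
                [ack]
                  dual(Y) = Y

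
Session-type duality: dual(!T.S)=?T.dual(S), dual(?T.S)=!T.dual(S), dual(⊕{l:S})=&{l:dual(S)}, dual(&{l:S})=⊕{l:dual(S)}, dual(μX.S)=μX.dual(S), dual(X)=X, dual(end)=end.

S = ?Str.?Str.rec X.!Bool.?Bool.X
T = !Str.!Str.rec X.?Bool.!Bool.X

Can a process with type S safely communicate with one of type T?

YES

?Str vs !Str  ok
  ?Str vs !Str  ok
    rec X vs rec X  ok (μ self-dual)
      !Bool vs ?Bool  ok
        ?Bool vs !Bool  ok
          X vs X  ok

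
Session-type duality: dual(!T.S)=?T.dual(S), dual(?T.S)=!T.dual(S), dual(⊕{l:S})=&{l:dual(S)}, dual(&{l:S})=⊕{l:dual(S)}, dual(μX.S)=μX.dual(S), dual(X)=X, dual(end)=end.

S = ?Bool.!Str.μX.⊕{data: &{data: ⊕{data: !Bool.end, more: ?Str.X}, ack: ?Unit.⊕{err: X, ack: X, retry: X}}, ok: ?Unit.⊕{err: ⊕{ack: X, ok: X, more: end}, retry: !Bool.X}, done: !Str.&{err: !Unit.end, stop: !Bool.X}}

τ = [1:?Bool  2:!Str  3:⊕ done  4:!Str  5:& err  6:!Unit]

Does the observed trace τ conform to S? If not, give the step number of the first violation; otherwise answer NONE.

NONE

@1 ?Bool  ok  cont: !Str.μX.…
@2 !Str  ok  cont: μX.…
@3 ⊕ done  ok  cont: !Str.&{err: !Unit.end, stop: !Bool.μX.…}
@4 !Str  ok  cont: &{err: !Unit.end, stop: !Bool.μX.…}
@5 & err  ok  cont: !Unit.end
@6 !Unit  ok  cont: end
all 6 steps conform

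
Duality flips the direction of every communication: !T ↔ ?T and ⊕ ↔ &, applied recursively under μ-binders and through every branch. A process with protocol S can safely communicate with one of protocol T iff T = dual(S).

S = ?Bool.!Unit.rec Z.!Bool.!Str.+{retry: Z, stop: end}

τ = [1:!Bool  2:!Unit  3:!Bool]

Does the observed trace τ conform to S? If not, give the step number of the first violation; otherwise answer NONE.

1

step 1: got !Bool, protocol expects ?Bool  ✗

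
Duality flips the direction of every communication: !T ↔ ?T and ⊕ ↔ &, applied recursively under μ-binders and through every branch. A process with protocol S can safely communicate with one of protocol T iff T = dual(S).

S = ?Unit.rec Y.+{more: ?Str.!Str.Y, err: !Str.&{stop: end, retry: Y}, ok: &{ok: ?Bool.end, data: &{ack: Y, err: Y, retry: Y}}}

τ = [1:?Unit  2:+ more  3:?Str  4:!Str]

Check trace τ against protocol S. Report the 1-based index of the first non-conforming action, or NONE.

NONE

step 1: ?Unit  ✓  cont: rec Y.…
step 2: + more  ✓  cont: ?Str.!Str.rec Y.…
step 3: ?Str  ✓  cont: !Str.rec Y.…
step 4: !Str  ✓  cont: rec Y.…
trace exhausted — no violation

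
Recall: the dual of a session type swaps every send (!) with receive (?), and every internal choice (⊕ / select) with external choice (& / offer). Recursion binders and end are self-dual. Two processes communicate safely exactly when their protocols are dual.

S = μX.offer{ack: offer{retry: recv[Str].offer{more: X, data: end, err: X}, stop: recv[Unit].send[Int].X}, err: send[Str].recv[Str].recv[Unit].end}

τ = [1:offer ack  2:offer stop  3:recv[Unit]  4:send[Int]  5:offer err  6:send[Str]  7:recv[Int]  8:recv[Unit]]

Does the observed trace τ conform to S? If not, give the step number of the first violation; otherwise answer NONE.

step 1: offer ack  ok  now at offer{retry: recv[Str].offer{more: μX.…, data: end, err: μX.…}, stop: recv[Unit].send[Int].μX.…}
step 2: offer stop  ok  now at recv[Unit].send[Int].μX.…
step 3: recv[Unit]  ok  now at send[Int].μX.…
step 4: send[Int]  ok  now at μX.…
step 5: offer err  ok  now at send[Str].recv[Str].recv[Unit].end
step 6: send[Str]  ok  now at recv[Str].recv[Unit].end
step 7: got recv[Int], protocol expects recv[Str]  ✗

7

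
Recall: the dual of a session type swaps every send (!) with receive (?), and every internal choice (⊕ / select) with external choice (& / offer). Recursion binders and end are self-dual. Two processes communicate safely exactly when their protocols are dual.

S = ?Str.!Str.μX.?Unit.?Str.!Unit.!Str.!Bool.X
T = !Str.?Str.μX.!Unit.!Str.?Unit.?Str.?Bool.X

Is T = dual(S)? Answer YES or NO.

YES

?Str | !Str  ok
  !Str | ?Str  ok
    μX | μX  ok (μ self-dual)
      ?Unit | !Unit  ok
        ?Str | !Str  ok
          !Unit | ?Unit  ok
            !Str | ?Str  ok
              !Bool | ?Bool  ok
                X | X  ok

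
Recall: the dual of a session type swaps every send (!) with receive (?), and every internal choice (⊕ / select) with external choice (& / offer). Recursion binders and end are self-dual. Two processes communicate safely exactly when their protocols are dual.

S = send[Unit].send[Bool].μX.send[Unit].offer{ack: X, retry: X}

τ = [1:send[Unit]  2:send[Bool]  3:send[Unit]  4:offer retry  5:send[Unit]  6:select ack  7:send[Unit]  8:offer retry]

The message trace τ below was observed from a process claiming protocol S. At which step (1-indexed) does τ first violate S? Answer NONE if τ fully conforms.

@1 send[Unit]  ok  now at send[Bool].μX.…
@2 send[Bool]  ok  now at μX.…
@3 send[Unit]  ok  now at offer{ack: μX.…, retry: μX.…}
@4 offer retry  ok  now at μX.…
@5 send[Unit]  ok  now at offer{ack: μX.…, retry: μX.…}
@6 got select ack, protocol expects offer ack or offer retry  ✗

6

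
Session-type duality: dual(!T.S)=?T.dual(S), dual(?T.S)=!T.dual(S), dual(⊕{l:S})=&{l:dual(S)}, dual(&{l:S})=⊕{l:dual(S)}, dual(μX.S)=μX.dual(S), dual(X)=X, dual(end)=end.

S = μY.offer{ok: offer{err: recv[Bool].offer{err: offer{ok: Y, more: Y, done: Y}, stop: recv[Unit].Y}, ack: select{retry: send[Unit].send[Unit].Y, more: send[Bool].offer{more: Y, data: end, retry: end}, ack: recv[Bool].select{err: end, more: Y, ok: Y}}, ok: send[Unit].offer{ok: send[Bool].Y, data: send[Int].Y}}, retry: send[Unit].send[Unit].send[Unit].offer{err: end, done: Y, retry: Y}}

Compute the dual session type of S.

μY.select{ok: select{err: send[Bool].select{err: select{ok: Y, more: Y, done: Y}, stop: send[Unit].Y}, ack: offer{retry: recv[Unit].recv[Unit].Y, more: recv[Bool].select{more: Y, data: end, retry: end}, ack: send[Bool].offer{err: end, more: Y, ok: Y}}, ok: recv[Unit].select{ok: recv[Bool].Y, data: recv[Int].Y}}, retry: recv[Unit].recv[Unit].recv[Unit].select{err: end, done: Y, retry: Y}}

μY = μY  (rec unchanged)
  offer{ok,retry} = select{ok,retry}  (offer→select)
    • ok:
      offer{err,ack,ok} = select{err,ack,ok}  (offer→select)
        • err:
          recv[Bool] = send[Bool]
            offer{err,stop} = select{err,stop}  (offer→select)
              • err:
                offer{ok,more,done} = select{ok,more,done}  (offer→select)
                  • ok:
                    dual(Y) = Y
                  • more:
                    dual(Y) = Y
                  • done:
                    dual(Y) = Y
              • stop:
                recv[Unit] = send[Unit]
                  dual(Y) = Y
        • ack:
          select{retry,more,ack} = offer{retry,more,ack}  (select→offer)
            • retry:
              send[Unit] = recv[Unit]
                send[Unit] = recv[Unit]
                  dual(Y) = Y
            • more:
              send[Bool] = recv[Bool]
                offer{more,data,retry} = select{more,data,retry}  (offer→select)
                  • more:
                    dual(Y) = Y
                  • data:
                    dual(end) = end
                  • retry:
                    dual(end) = end
            • ack:
              recv[Bool] = send[Bool]
                select{err,more,ok} = offer{err,more,ok}  (select→offer)
                  • err:
                    dual(end) = end
                  • more:
                    dual(Y) = Y
                  • ok:
                    dual(Y) = Y
        • ok:
          send[Unit] = recv[Unit]
            offer{ok,data} = select{ok,data}  (offer→select)
              • ok:
                send[Bool] = recv[Bool]
                  dual(Y) = Y
              • data:
                send[Int] = recv[Int]
                  dual(Y) = Y
    • retry:
      send[Unit] = recv[Unit]
        send[Unit] = recv[Unit]
          send[Unit] = recv[Unit]
            offer{err,done,retry} = select{err,done,retry}  (offer→select)
              • err:
                dual(end) = end
              • done:
                dual(Y) = Y
              • retry:
                dual(Y) = Y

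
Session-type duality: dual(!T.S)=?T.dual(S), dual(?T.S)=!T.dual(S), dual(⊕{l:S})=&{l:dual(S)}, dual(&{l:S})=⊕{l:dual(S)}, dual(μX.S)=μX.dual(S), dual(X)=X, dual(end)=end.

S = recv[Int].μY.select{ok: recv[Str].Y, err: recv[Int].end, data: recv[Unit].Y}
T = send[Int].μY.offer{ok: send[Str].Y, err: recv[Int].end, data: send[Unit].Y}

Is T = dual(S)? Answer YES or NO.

recv[Int] ‖ send[Int]  ✓
  μY ‖ μY  ✓ (rec unchanged)
    select{ok,err,data} ‖ offer{ok,err,data}  ✓ labels match
      [ok]
        recv[Str] ‖ send[Str]  ✓
          Y ‖ Y  ✓
      [err]
        recv[Int] ‖ recv[Int]  ✗ same direction on both sides — not dual

NO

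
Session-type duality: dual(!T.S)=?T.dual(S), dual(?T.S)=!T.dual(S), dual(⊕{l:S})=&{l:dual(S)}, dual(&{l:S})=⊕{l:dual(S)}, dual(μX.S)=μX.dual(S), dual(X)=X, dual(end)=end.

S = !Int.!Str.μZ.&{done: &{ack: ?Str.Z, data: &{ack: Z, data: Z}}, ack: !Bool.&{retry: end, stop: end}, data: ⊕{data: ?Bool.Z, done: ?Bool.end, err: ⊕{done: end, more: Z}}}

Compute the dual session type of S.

?Int.?Str.μZ.⊕{done: ⊕{ack: !Str.Z, data: ⊕{ack: Z, data: Z}}, ack: ?Bool.⊕{retry: end, stop: end}, data: &{data: !Bool.Z, done: !Bool.end, err: &{done: end, more: Z}}}

!Int = ?Int
  !Str = ?Str
    μZ = μZ  (μ self-dual)
      &{done,ack,data} = ⊕{done,ack,data}  (external→internal)
        case done:
          &{ack,data} = ⊕{ack,data}  (external→internal)
            case ack:
              ?Str = !Str
                dual(Z) = Z
            case data:
              &{ack,data} = ⊕{ack,data}  (external→internal)
                case ack:
                  dual(Z) = Z
                case data:
                  dual(Z) = Z
        case ack:
          !Bool = ?Bool
            &{retry,stop} = ⊕{retry,stop}  (external→internal)
              case retry:
                dual(end) = end
              case stop:
                dual(end) = end
        case data:
          ⊕{data,done,err} = &{data,done,err}  (select→offer)
            case data:
              ?Bool = !Bool
                dual(Z) = Z
            case done:
              ?Bool = !Bool
                dual(end) = end
            case err:
              ⊕{done,more} = &{done,more}  (select→offer)
                case done:
                  dual(end) = end
                case more:
                  dual(Z) = Z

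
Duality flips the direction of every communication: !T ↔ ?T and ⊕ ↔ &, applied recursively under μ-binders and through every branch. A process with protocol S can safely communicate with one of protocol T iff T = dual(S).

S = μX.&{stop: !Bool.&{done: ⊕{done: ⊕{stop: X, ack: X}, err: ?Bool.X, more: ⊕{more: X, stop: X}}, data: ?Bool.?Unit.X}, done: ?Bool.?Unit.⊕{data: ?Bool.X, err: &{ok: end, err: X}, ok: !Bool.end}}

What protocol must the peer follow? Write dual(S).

μX.⊕{stop: ?Bool.⊕{done: &{done: &{stop: X, ack: X}, err: !Bool.X, more: &{more: X, stop: X}}, data: !Bool.!Unit.X}, done: !Bool.!Unit.&{data: !Bool.X, err: ⊕{ok: end, err: X}, ok: ?Bool.end}}

μX ↦ μX  (binder kept)
  &{stop,done} ↦ ⊕{stop,done}  (&→⊕)
    • stop:
      !Bool ↦ ?Bool
        &{done,data} ↦ ⊕{done,data}  (&→⊕)
          • done:
            ⊕{done,err,more} ↦ &{done,err,more}  (select→offer)
              • done:
                ⊕{stop,ack} ↦ &{stop,ack}  (select→offer)
                  • stop:
                    dual(X) = X
                  • ack:
                    dual(X) = X
              • err:
                ?Bool ↦ !Bool
                  dual(X) = X
              • more:
                ⊕{more,stop} ↦ &{more,stop}  (select→offer)
                  • more:
                    dual(X) = X
                  • stop:
                    dual(X) = X
          • data:
            ?Bool ↦ !Bool
              ?Unit ↦ !Unit
                dual(X) = X
    • done:
      ?Bool ↦ !Bool
        ?Unit ↦ !Unit
          ⊕{data,err,ok} ↦ &{data,err,ok}  (select→offer)
            • data:
              ?Bool ↦ !Bool
                dual(X) = X
            • err:
              &{ok,err} ↦ ⊕{ok,err}  (&→⊕)
                • ok:
                  dual(end) = end
                • err:
                  dual(X) = X
            • ok:
              !Bool ↦ ?Bool
                dual(end) = end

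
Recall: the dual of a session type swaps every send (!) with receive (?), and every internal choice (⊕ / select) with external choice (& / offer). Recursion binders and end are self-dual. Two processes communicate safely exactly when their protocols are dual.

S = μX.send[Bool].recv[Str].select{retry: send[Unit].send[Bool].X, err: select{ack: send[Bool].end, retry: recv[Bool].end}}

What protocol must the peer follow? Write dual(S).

μX = μX  (rec unchanged)
  send[Bool] = recv[Bool]
    recv[Str] = send[Str]
      select{retry,err} = offer{retry,err}  (⊕→&)
        case retry:
          send[Unit] = recv[Unit]
            send[Bool] = recv[Bool]
              dual(X) = X
        case err:
          select{ack,retry} = offer{ack,retry}  (⊕→&)
            case ack:
              send[Bool] = recv[Bool]
                dual(end) = end
            case retry:
              recv[Bool] = send[Bool]
                dual(end) = end

μX.recv[Bool].send[Str].offer{retry: recv[Unit].recv[Bool].X, err: offer{ack: recv[Bool].end, retry: send[Bool].end}}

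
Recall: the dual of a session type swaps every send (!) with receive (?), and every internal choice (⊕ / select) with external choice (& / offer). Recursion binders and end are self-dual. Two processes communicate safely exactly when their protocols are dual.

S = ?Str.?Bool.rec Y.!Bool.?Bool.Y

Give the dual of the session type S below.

!Str.!Bool.rec Y.?Bool.!Bool.Y

?Str → !Str
  ?Bool → !Bool
    rec Y → rec Y  (binder kept)
      !Bool → ?Bool
        ?Bool → !Bool
          Y self-dual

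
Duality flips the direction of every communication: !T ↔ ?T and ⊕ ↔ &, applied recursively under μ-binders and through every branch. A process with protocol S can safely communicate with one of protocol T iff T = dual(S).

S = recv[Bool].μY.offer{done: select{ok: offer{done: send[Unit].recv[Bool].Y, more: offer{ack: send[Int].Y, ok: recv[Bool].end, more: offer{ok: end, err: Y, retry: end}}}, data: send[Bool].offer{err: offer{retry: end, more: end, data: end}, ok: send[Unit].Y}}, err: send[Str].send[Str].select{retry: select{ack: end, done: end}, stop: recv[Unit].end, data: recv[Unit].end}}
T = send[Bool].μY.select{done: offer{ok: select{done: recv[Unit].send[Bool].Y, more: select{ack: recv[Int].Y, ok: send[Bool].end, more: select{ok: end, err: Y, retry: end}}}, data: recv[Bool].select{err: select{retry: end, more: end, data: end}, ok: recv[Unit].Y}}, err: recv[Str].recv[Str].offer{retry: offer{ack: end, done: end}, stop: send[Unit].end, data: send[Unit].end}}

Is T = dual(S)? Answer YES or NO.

recv[Bool] vs send[Bool]  ok
  μY vs μY  ok (μ self-dual)
    offer{done,err} vs select{done,err}  ok same labels
      case done:
        select{ok,data} vs offer{ok,data}  ok same labels
          case ok:
            offer{done,more} vs select{done,more}  ok same labels
              case done:
                send[Unit] vs recv[Unit]  ok
                  recv[Bool] vs send[Bool]  ok
                    Y vs Y  ok
              case more:
                offer{ack,ok,more} vs select{ack,ok,more}  ok same labels
                  case ack:
                    send[Int] vs recv[Int]  ok
                      Y vs Y  ok
                  case ok:
                    recv[Bool] vs send[Bool]  ok
                      end vs end  ok
                  case more:
                    offer{ok,err,retry} vs select{ok,err,retry}  ok same labels
                      case ok:
                        end vs end  ok
                      case err:
                        Y vs Y  ok
                      case retry:
                        end vs end  ok
          case data:
            send[Bool] vs recv[Bool]  ok
              offer{err,ok} vs select{err,ok}  ok same labels
                case err:
                  offer{retry,more,data} vs select{retry,more,data}  ok same labels
                    case retry:
                      end vs end  ok
                    case more:
                      end vs end  ok
                    case data:
                      end vs end  ok
                case ok:
                  send[Unit] vs recv[Unit]  ok
                    Y vs Y  ok
      case err:
        send[Str] vs recv[Str]  ok
          send[Str] vs recv[Str]  ok
            select{retry,stop,data} vs offer{retry,stop,data}  ok same labels
              case retry:
                select{ack,done} vs offer{ack,done}  ok same labels
                  case ack:
                    end vs end  ok
                  case done:
                    end vs end  ok
              case stop:
                recv[Unit] vs send[Unit]  ok
                  end vs end  ok
              case data:
                recv[Unit] vs send[Unit]  ok
                  end vs end  ok

YES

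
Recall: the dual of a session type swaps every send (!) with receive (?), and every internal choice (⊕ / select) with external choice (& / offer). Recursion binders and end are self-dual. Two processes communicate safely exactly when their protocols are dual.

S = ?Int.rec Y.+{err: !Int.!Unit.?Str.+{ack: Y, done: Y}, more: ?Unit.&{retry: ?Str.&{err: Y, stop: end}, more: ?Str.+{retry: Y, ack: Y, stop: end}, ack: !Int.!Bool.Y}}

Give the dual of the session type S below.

!Int.rec Y.&{err: ?Int.?Unit.!Str.&{ack: Y, done: Y}, more: !Unit.+{retry: !Str.+{err: Y, stop: end}, more: !Str.&{retry: Y, ack: Y, stop: end}, ack: ?Int.?Bool.Y}}

?Int = !Int
  rec Y = rec Y  (binder kept)
    +{err,more} = &{err,more}  (select→offer)
      [err]
        !Int = ?Int
          !Unit = ?Unit
            ?Str = !Str
              +{ack,done} = &{ack,done}  (select→offer)
                [ack]
                  Y ↦ Y
                [done]
                  Y ↦ Y
      [more]
        ?Unit = !Unit
          &{retry,more,ack} = +{retry,more,ack}  (&→⊕)
            [retry]
              ?Str = !Str
                &{err,stop} = +{err,stop}  (&→⊕)
                  [err]
                    Y ↦ Y
                  [stop]
                    end ↦ end
            [more]
              ?Str = !Str
                +{retry,ack,stop} = &{retry,ack,stop}  (select→offer)
                  [retry]
                    Y ↦ Y
                  [ack]
                    Y ↦ Y
                  [stop]
                    end ↦ end
            [ack]
              !Int = ?Int
                !Bool = ?Bool
                  Y ↦ Y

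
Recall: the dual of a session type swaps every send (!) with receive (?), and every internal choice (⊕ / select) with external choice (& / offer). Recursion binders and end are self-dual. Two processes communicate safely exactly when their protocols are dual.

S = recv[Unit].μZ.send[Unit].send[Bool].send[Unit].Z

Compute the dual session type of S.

recv[Unit] ↦ send[Unit]
  μZ ↦ μZ  (rec unchanged)
    send[Unit] ↦ recv[Unit]
      send[Bool] ↦ recv[Bool]
        send[Unit] ↦ recv[Unit]
          dual(Z) = Z

send[Unit].μZ.recv[Unit].recv[Bool].recv[Unit].Z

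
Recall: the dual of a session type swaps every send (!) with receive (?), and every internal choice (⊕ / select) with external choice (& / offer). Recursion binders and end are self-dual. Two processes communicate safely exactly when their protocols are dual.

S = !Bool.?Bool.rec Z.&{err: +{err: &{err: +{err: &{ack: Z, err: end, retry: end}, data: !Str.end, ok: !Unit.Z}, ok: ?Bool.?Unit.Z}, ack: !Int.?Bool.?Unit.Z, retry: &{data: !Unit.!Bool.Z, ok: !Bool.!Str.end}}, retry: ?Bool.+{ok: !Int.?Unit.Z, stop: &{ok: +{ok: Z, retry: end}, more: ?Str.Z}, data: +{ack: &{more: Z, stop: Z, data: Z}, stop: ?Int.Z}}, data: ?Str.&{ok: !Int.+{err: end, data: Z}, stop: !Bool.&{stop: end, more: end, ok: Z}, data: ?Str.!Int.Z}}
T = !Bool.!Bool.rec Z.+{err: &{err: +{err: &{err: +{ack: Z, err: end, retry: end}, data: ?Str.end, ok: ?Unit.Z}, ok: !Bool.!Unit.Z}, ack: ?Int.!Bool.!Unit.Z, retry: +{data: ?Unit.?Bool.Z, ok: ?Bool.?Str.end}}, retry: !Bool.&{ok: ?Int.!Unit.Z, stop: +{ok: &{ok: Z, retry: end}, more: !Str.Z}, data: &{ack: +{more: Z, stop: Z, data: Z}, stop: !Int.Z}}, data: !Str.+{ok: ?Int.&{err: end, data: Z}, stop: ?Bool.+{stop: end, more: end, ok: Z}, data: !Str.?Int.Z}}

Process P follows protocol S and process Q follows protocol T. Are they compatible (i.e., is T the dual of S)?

NO

!Bool | !Bool  ✗ same direction on both sides — not dual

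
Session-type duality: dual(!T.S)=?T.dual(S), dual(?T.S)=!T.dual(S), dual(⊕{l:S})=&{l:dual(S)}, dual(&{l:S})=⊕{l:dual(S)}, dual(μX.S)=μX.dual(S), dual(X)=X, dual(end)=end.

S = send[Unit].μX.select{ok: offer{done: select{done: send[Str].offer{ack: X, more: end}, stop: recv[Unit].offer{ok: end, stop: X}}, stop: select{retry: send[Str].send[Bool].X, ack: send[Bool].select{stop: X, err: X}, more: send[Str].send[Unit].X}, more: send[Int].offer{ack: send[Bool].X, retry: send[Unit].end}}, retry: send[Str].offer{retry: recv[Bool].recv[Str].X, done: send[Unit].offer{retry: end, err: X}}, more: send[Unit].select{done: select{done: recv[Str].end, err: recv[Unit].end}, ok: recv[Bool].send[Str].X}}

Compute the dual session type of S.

recv[Unit].μX.offer{ok: select{done: offer{done: recv[Str].select{ack: X, more: end}, stop: send[Unit].select{ok: end, stop: X}}, stop: offer{retry: recv[Str].recv[Bool].X, ack: recv[Bool].offer{stop: X, err: X}, more: recv[Str].recv[Unit].X}, more: recv[Int].select{ack: recv[Bool].X, retry: recv[Unit].end}}, retry: recv[Str].select{retry: send[Bool].send[Str].X, done: recv[Unit].select{retry: end, err: X}}, more: recv[Unit].offer{done: offer{done: send[Str].end, err: send[Unit].end}, ok: send[Bool].recv[Str].X}}

send[Unit] = recv[Unit]
  μX = μX  (μ self-dual)
    select{ok,retry,more} = offer{ok,retry,more}  (⊕→&)
      [ok]
        offer{done,stop,more} = select{done,stop,more}  (offer→select)
          [done]
            select{done,stop} = offer{done,stop}  (⊕→&)
              [done]
                send[Str] = recv[Str]
                  offer{ack,more} = select{ack,more}  (offer→select)
                    [ack]
                      dual(X) = X
                    [more]
                      dual(end) = end
              [stop]
                recv[Unit] = send[Unit]
                  offer{ok,stop} = select{ok,stop}  (offer→select)
                    [ok]
                      dual(end) = end
                    [stop]
                      dual(X) = X
          [stop]
            select{retry,ack,more} = offer{retry,ack,more}  (⊕→&)
              [retry]
                send[Str] = recv[Str]
                  send[Bool] = recv[Bool]
                    dual(X) = X
              [ack]
                send[Bool] = recv[Bool]
                  select{stop,err} = offer{stop,err}  (⊕→&)
                    [stop]
                      dual(X) = X
                    [err]
                      dual(X) = X
              [more]
                send[Str] = recv[Str]
                  send[Unit] = recv[Unit]
                    dual(X) = X
          [more]
            send[Int] = recv[Int]
              offer{ack,retry} = select{ack,retry}  (offer→select)
                [ack]
                  send[Bool] = recv[Bool]
                    dual(X) = X
                [retry]
                  send[Unit] = recv[Unit]
                    dual(end) = end
      [retry]
        send[Str] = recv[Str]
          offer{retry,done} = select{retry,done}  (offer→select)
            [retry]
              recv[Bool] = send[Bool]
                recv[Str] = send[Str]
                  dual(X) = X
            [done]
              send[Unit] = recv[Unit]
                offer{retry,err} = select{retry,err}  (offer→select)
                  [retry]
                    dual(end) = end
                  [err]
                    dual(X) = X
      [more]
        send[Unit] = recv[Unit]
          select{done,ok} = offer{done,ok}  (⊕→&)
            [done]
              select{done,err} = offer{done,err}  (⊕→&)
                [done]
                  recv[Str] = send[Str]
                    dual(end) = end
                [err]
                  recv[Unit] = send[Unit]
                    dual(end) = end
            [ok]
              recv[Bool] = send[Bool]
                send[Str] = recv[Str]
                  dual(X) = X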